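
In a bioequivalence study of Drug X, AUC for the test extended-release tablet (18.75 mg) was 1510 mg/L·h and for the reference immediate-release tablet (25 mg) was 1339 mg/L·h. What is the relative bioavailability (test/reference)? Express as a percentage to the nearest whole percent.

F_rel = (AUC_test/D_test) / (AUC_ref/D_ref)
      = (1510/18.75) / (1339/25)
      = 80.5333 / 53.56 = 1.5036 = 150.36%

F_rel = 150%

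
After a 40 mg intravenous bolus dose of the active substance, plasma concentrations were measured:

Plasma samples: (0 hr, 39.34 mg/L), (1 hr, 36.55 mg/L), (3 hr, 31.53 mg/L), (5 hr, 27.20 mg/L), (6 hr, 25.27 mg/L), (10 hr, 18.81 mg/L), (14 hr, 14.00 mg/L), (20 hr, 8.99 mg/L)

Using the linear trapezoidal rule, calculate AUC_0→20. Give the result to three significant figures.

AUC = 414 mg/L·hr

Trapezoidal AUC_0→20:
  [0→1]: (39.34+36.55)/2 × 1 = 37.945
  [1→3]: (36.55+31.53)/2 × 2 = 68.08
  [3→5]: (31.53+27.20)/2 × 2 = 58.73
  [5→6]: (27.20+25.27)/2 × 1 = 26.235
  [6→10]: (25.27+18.81)/2 × 4 = 88.16
  [10→14]: (18.81+14.00)/2 × 4 = 65.62
  [14→20]: (14.00+8.99)/2 × 6 = 68.97
  Sum = 413.74 mg/L·hr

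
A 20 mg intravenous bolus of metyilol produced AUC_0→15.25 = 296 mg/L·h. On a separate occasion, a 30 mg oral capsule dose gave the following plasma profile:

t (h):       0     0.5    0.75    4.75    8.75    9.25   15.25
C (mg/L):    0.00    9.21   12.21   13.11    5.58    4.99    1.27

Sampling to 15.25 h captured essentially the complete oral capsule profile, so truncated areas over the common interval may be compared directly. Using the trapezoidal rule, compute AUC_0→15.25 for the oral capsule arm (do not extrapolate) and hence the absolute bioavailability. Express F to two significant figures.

F = 0.26

Trapezoidal AUC_0→15.25 (oral capsule):
  [0→0.5]: (0.00+9.21)/2 × 0.5 = 2.3025
  [0.5→0.75]: (9.21+12.21)/2 × 0.25 = 2.6775
  [0.75→4.75]: (12.21+13.11)/2 × 4 = 50.64
  [4.75→8.75]: (13.11+5.58)/2 × 4 = 37.38
  [8.75→9.25]: (5.58+4.99)/2 × 0.5 = 2.6425
  [9.25→15.25]: (4.99+1.27)/2 × 6 = 18.78
  Sum = 114.4225 mg/L·h
F = (AUC_ev/D_ev)/(AUC_iv/D_iv) = (114.4225/30)/(296/20) = 3.81408/14.8 = 0.2577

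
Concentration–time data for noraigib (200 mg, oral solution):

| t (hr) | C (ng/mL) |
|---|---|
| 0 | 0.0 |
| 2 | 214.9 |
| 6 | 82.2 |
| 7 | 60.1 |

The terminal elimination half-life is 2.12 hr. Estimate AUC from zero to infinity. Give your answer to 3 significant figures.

AUC = 1060 ng/mL·hr

Trapezoidal AUC_0→7:
  [0→2]: (0.0+214.9)/2 × 2 = 214.9
  [2→6]: (214.9+82.2)/2 × 4 = 594.2
  [6→7]: (82.2+60.1)/2 × 1 = 71.15
  Sum = 880.25 ng/mL·hr
k_e = ln2 / t½ = 0.693147 / 2.12 = 0.3270 hr^-1
Extrapolated tail: C_last / k_e = 60.1 / 0.327 = 183.792
AUC_0→∞ = 880.25 + 183.792 = 1064.042 ng/mL·hr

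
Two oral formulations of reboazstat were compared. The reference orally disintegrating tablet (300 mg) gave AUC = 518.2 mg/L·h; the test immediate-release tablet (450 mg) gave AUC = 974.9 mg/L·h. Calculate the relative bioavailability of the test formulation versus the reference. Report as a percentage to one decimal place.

F_rel = (AUC_test/D_test) / (AUC_ref/D_ref)
      = (974.9/450) / (518.2/300)
      = 2.16644 / 1.72733 = 1.2542 = 125.42%

F_rel = 125.4%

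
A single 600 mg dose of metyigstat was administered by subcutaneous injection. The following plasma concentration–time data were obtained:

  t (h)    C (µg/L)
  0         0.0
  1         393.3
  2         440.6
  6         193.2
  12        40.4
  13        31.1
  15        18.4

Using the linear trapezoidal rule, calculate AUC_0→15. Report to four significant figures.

AUC = 2667 µg/L·h

Trapezoidal AUC_0→15:
  [0→1]: (0.0+393.3)/2 × 1 = 196.65
  [1→2]: (393.3+440.6)/2 × 1 = 416.95
  [2→6]: (440.6+193.2)/2 × 4 = 1267.6
  [6→12]: (193.2+40.4)/2 × 6 = 700.8
  [12→13]: (40.4+31.1)/2 × 1 = 35.75
  [13→15]: (31.1+18.4)/2 × 2 = 49.5
  Sum = 2667.25 µg/L·h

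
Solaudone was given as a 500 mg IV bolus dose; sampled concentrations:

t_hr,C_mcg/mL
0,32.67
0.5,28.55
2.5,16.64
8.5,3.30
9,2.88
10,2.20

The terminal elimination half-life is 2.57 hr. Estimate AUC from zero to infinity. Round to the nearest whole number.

AUC = 133 mcg/mL·hr

Trapezoidal AUC_0→10:
  [0→0.5]: (32.67+28.55)/2 × 0.5 = 15.305
  [0.5→2.5]: (28.55+16.64)/2 × 2 = 45.19
  [2.5→8.5]: (16.64+3.30)/2 × 6 = 59.82
  [8.5→9]: (3.30+2.88)/2 × 0.5 = 1.545
  [9→10]: (2.88+2.20)/2 × 1 = 2.54
  Sum = 124.4 mcg/mL·hr
k_e = ln2 / t½ = 0.693147 / 2.57 = 0.2697 hr^-1
Extrapolated tail: C_last / k_e = 2.20 / 0.2697 = 8.157
AUC_0→∞ = 124.4 + 8.157 = 132.557 mcg/mL·hr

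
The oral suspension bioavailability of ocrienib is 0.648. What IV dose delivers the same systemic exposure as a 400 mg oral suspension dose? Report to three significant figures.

Systemic exposure from an extravascular dose = F × D_ev, so the equivalent IV dose is F × D_ev.
D_iv = F × D_ev = 0.648 × 400 = 259.2 mg

D_iv = 259 mg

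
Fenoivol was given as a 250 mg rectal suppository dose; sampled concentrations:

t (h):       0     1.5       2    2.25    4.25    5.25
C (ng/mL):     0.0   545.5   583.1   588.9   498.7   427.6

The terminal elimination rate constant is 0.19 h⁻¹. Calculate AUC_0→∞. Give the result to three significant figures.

AUC = 4640 ng/mL·h

Trapezoidal AUC_0→5.25:
  [0→1.5]: (0.0+545.5)/2 × 1.5 = 409.125
  [1.5→2]: (545.5+583.1)/2 × 0.5 = 282.15
  [2→2.25]: (583.1+588.9)/2 × 0.25 = 146.5
  [2.25→4.25]: (588.9+498.7)/2 × 2 = 1087.6
  [4.25→5.25]: (498.7+427.6)/2 × 1 = 463.15
  Sum = 2388.525 ng/mL·h
Extrapolated tail: C_last / k_e = 427.6 / 0.19 = 2250.526
AUC_0→∞ = 2388.525 + 2250.526 = 4639.051 ng/mL·h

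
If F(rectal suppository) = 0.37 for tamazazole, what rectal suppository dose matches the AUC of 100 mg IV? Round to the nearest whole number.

For equal systemic exposure: F × D_ev = D_iv
D_ev = D_iv / F = 100 / 0.37 = 270.27 mg

D_rectal = 270 mg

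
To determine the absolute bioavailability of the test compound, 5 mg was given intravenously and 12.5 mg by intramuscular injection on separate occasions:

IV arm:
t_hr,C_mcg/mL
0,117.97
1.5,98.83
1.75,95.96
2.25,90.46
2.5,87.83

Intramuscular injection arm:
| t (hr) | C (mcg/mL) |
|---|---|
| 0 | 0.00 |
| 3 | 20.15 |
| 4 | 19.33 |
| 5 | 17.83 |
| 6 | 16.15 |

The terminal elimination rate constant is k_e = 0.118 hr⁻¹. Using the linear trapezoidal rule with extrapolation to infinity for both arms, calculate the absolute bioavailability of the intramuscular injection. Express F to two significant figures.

Trapezoidal AUC_0→2.5 (IV):
  [0→1.5]: (117.97+98.83)/2 × 1.5 = 162.6
  [1.5→1.75]: (98.83+95.96)/2 × 0.25 = 24.34875
  [1.75→2.25]: (95.96+90.46)/2 × 0.5 = 46.605
  [2.25→2.5]: (90.46+87.83)/2 × 0.25 = 22.28625
  Sum = 255.84 mcg/mL·hr
IV tail: 87.83/0.118 = 744.322; AUC_iv,0→∞ = 255.84 + 744.322 = 1000.162 mcg/mL·hr
Trapezoidal AUC_0→6 (intramuscular injection):
  [0→3]: (0.00+20.15)/2 × 3 = 30.225
  [3→4]: (20.15+19.33)/2 × 1 = 19.74
  [4→5]: (19.33+17.83)/2 × 1 = 18.58
  [5→6]: (17.83+16.15)/2 × 1 = 16.99
  Sum = 85.535 mcg/mL·hr
intramuscular injection tail: 16.15/0.118 = 136.864; AUC_ev,0→∞ = 85.535 + 136.864 = 222.399 mcg/mL·hr
F = (AUC_ev/D_ev)/(AUC_iv/D_iv) = (222.399/12.5)/(1000.162/5) = 17.79192/200.0324 = 0.0889

F = 0.089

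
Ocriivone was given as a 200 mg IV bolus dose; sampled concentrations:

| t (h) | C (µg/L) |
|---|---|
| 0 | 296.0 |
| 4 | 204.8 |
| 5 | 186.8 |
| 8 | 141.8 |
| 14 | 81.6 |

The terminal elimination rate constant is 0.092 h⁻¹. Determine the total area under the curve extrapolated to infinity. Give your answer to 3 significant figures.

AUC = 3250 µg/L·h

Trapezoidal AUC_0→14:
  [0→4]: (296.0+204.8)/2 × 4 = 1001.6
  [4→5]: (204.8+186.8)/2 × 1 = 195.8
  [5→8]: (186.8+141.8)/2 × 3 = 492.9
  [8→14]: (141.8+81.6)/2 × 6 = 670.2
  Sum = 2360.5 µg/L·h
Extrapolated tail: C_last / k_e = 81.6 / 0.092 = 886.957
AUC_0→∞ = 2360.5 + 886.957 = 3247.457 µg/L·h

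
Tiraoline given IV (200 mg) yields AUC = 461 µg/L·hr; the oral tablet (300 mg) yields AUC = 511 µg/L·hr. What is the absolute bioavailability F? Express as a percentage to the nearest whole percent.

F = 74%

F = (AUC_ev / D_ev) / (AUC_iv / D_iv)
  = (511/300) / (461/200)
  = 1.70333 / 2.305 = 0.7390
  = 73.90%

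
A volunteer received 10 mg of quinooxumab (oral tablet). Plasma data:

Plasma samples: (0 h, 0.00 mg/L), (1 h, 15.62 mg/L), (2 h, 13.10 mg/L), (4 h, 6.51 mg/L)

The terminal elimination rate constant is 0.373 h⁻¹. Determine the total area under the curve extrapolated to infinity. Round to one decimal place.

Trapezoidal AUC_0→4:
  [0→1]: (0.00+15.62)/2 × 1 = 7.81
  [1→2]: (15.62+13.10)/2 × 1 = 14.36
  [2→4]: (13.10+6.51)/2 × 2 = 19.61
  Sum = 41.78 mg/L·h
Extrapolated tail: C_last / k_e = 6.51 / 0.373 = 17.453
AUC_0→∞ = 41.78 + 17.453 = 59.233 mg/L·h

AUC = 59.2 mg/L·h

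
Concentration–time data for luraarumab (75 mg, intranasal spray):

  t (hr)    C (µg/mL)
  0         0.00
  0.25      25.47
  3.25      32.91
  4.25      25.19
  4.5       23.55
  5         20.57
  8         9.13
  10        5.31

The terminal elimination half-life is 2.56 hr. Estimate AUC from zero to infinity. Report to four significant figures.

Trapezoidal AUC_0→10:
  [0→0.25]: (0.00+25.47)/2 × 0.25 = 3.18375
  [0.25→3.25]: (25.47+32.91)/2 × 3 = 87.57
  [3.25→4.25]: (32.91+25.19)/2 × 1 = 29.05
  [4.25→4.5]: (25.19+23.55)/2 × 0.25 = 6.0925
  [4.5→5]: (23.55+20.57)/2 × 0.5 = 11.03
  [5→8]: (20.57+9.13)/2 × 3 = 44.55
  [8→10]: (9.13+5.31)/2 × 2 = 14.44
  Sum = 195.91625 µg/mL·hr
k_e = ln2 / t½ = 0.693147 / 2.56 = 0.2708 hr^-1
Extrapolated tail: C_last / k_e = 5.31 / 0.2708 = 19.609
AUC_0→∞ = 195.91625 + 19.609 = 215.52525 µg/mL·hr

AUC = 215.5 µg/mL·hr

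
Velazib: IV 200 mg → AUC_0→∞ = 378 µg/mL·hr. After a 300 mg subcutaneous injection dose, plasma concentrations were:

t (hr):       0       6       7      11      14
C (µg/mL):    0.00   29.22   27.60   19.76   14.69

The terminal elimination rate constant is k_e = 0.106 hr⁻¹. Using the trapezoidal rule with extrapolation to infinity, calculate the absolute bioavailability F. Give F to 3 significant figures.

F = 0.707

Trapezoidal AUC_0→14 (subcutaneous injection):
  [0→6]: (0.00+29.22)/2 × 6 = 87.66
  [6→7]: (29.22+27.60)/2 × 1 = 28.41
  [7→11]: (27.60+19.76)/2 × 4 = 94.72
  [11→14]: (19.76+14.69)/2 × 3 = 51.675
  Sum = 262.465 µg/mL·hr
Tail: C_last/k_e = 14.69/0.106 = 138.585
AUC_0→∞ (subcutaneous injection) = 262.465 + 138.585 = 401.05 µg/mL·hr
F = (AUC_ev/D_ev)/(AUC_iv/D_iv) = (401.05/300)/(378/200) = 1.33683/1.89 = 0.7073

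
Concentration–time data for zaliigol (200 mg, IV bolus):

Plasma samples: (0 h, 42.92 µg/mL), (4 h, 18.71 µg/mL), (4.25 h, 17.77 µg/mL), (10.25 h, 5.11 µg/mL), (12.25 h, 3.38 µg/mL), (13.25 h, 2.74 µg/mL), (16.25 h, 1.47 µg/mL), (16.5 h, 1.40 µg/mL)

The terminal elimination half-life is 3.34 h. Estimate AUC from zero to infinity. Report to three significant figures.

AUC = 221 µg/mL·h

Trapezoidal AUC_0→16.5:
  [0→4]: (42.92+18.71)/2 × 4 = 123.26
  [4→4.25]: (18.71+17.77)/2 × 0.25 = 4.56
  [4.25→10.25]: (17.77+5.11)/2 × 6 = 68.64
  [10.25→12.25]: (5.11+3.38)/2 × 2 = 8.49
  [12.25→13.25]: (3.38+2.74)/2 × 1 = 3.06
  [13.25→16.25]: (2.74+1.47)/2 × 3 = 6.315
  [16.25→16.5]: (1.47+1.40)/2 × 0.25 = 0.35875
  Sum = 214.68375 µg/mL·h
k_e = ln2 / t½ = 0.693147 / 3.34 = 0.2075 h^-1
Extrapolated tail: C_last / k_e = 1.40 / 0.2075 = 6.747
AUC_0→∞ = 214.68375 + 6.747 = 221.43075 µg/mL·h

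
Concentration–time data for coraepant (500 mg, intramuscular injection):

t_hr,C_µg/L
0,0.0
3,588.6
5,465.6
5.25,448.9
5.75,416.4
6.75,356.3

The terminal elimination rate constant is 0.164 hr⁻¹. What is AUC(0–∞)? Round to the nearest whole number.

Trapezoidal AUC_0→6.75:
  [0→3]: (0.0+588.6)/2 × 3 = 882.9
  [3→5]: (588.6+465.6)/2 × 2 = 1054.2
  [5→5.25]: (465.6+448.9)/2 × 0.25 = 114.3125
  [5.25→5.75]: (448.9+416.4)/2 × 0.5 = 216.325
  [5.75→6.75]: (416.4+356.3)/2 × 1 = 386.35
  Sum = 2654.0875 µg/L·hr
Extrapolated tail: C_last / k_e = 356.3 / 0.164 = 2172.561
AUC_0→∞ = 2654.0875 + 2172.561 = 4826.6485 µg/L·hr

AUC = 4827 µg/L·hr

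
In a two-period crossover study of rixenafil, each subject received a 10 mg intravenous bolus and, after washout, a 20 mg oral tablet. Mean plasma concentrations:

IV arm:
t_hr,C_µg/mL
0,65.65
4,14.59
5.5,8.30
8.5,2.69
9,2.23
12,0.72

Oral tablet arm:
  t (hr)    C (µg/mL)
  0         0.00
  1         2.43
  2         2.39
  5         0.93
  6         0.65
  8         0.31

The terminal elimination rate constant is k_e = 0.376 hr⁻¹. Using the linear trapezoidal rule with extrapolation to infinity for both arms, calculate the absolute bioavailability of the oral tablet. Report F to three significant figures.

F = 0.0277

Trapezoidal AUC_0→12 (IV):
  [0→4]: (65.65+14.59)/2 × 4 = 160.48
  [4→5.5]: (14.59+8.30)/2 × 1.5 = 17.1675
  [5.5→8.5]: (8.30+2.69)/2 × 3 = 16.485
  [8.5→9]: (2.69+2.23)/2 × 0.5 = 1.23
  [9→12]: (2.23+0.72)/2 × 3 = 4.425
  Sum = 199.7875 µg/mL·hr
IV tail: 0.72/0.376 = 1.915; AUC_iv,0→∞ = 199.7875 + 1.915 = 201.7025 µg/mL·hr
Trapezoidal AUC_0→8 (oral tablet):
  [0→1]: (0.00+2.43)/2 × 1 = 1.215
  [1→2]: (2.43+2.39)/2 × 1 = 2.41
  [2→5]: (2.39+0.93)/2 × 3 = 4.98
  [5→6]: (0.93+0.65)/2 × 1 = 0.79
  [6→8]: (0.65+0.31)/2 × 2 = 0.96
  Sum = 10.355 µg/mL·hr
oral tablet tail: 0.31/0.376 = 0.824; AUC_ev,0→∞ = 10.355 + 0.824 = 11.179 µg/mL·hr
F = (AUC_ev/D_ev)/(AUC_iv/D_iv) = (11.179/20)/(201.7025/10) = 0.55895/20.17025 = 0.0277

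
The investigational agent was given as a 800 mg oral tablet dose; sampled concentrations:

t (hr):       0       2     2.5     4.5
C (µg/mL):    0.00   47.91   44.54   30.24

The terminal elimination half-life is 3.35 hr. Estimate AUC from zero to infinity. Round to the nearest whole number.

AUC = 292 µg/mL·hr

Trapezoidal AUC_0→4.5:
  [0→2]: (0.00+47.91)/2 × 2 = 47.91
  [2→2.5]: (47.91+44.54)/2 × 0.5 = 23.1125
  [2.5→4.5]: (44.54+30.24)/2 × 2 = 74.78
  Sum = 145.8025 µg/mL·hr
k_e = ln2 / t½ = 0.693147 / 3.35 = 0.2069 hr^-1
Extrapolated tail: C_last / k_e = 30.24 / 0.2069 = 146.158
AUC_0→∞ = 145.8025 + 146.158 = 291.9605 µg/mL·hr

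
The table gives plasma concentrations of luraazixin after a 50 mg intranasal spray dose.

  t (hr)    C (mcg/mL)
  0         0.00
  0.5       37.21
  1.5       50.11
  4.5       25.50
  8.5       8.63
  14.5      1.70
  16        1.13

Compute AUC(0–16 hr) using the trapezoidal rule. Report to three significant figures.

Trapezoidal AUC_0→16:
  [0→0.5]: (0.00+37.21)/2 × 0.5 = 9.3025
  [0.5→1.5]: (37.21+50.11)/2 × 1 = 43.66
  [1.5→4.5]: (50.11+25.50)/2 × 3 = 113.415
  [4.5→8.5]: (25.50+8.63)/2 × 4 = 68.26
  [8.5→14.5]: (8.63+1.70)/2 × 6 = 30.99
  [14.5→16]: (1.70+1.13)/2 × 1.5 = 2.1225
  Sum = 267.75 mcg/mL·hr

AUC = 268 mcg/mL·hr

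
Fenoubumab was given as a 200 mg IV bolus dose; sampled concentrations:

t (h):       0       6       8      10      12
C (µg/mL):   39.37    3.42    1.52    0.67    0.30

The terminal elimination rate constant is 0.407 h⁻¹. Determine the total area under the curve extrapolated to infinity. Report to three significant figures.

AUC = 137 µg/mL·h

Trapezoidal AUC_0→12:
  [0→6]: (39.37+3.42)/2 × 6 = 128.37
  [6→8]: (3.42+1.52)/2 × 2 = 4.94
  [8→10]: (1.52+0.67)/2 × 2 = 2.19
  [10→12]: (0.67+0.30)/2 × 2 = 0.97
  Sum = 136.47 µg/mL·h
Extrapolated tail: C_last / k_e = 0.30 / 0.407 = 0.737
AUC_0→∞ = 136.47 + 0.737 = 137.207 µg/mL·h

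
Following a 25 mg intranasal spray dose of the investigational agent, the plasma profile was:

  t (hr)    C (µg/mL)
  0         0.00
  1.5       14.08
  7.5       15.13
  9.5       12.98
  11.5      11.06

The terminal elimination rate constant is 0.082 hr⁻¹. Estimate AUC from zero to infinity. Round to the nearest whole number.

Trapezoidal AUC_0→11.5:
  [0→1.5]: (0.00+14.08)/2 × 1.5 = 10.56
  [1.5→7.5]: (14.08+15.13)/2 × 6 = 87.63
  [7.5→9.5]: (15.13+12.98)/2 × 2 = 28.11
  [9.5→11.5]: (12.98+11.06)/2 × 2 = 24.04
  Sum = 150.34 µg/mL·hr
Extrapolated tail: C_last / k_e = 11.06 / 0.082 = 134.878
AUC_0→∞ = 150.34 + 134.878 = 285.218 µg/mL·hr

AUC = 285 µg/mL·hr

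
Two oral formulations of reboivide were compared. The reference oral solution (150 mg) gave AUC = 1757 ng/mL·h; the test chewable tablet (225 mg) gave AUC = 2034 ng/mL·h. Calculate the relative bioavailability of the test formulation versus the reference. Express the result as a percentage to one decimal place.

F_rel = 77.2%

F_rel = (AUC_test/D_test) / (AUC_ref/D_ref)
      = (2034/225) / (1757/150)
      = 9.04 / 11.7133 = 0.7718 = 77.18%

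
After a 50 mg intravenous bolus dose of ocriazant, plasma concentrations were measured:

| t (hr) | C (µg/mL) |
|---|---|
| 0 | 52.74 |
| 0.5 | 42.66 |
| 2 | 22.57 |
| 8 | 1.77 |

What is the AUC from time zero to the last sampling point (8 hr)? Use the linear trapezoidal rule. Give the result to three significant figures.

Trapezoidal AUC_0→8:
  [0→0.5]: (52.74+42.66)/2 × 0.5 = 23.85
  [0.5→2]: (42.66+22.57)/2 × 1.5 = 48.9225
  [2→8]: (22.57+1.77)/2 × 6 = 73.02
  Sum = 145.7925 µg/mL·hr

AUC = 146 µg/mL·hr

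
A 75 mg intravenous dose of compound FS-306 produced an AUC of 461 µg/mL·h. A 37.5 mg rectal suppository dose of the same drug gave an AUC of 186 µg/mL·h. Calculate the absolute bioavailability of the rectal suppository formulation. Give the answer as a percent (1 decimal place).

F = (AUC_ev / D_ev) / (AUC_iv / D_iv)
  = (186/37.5) / (461/75)
  = 4.96 / 6.14667 = 0.8069
  = 80.69%

F = 80.7%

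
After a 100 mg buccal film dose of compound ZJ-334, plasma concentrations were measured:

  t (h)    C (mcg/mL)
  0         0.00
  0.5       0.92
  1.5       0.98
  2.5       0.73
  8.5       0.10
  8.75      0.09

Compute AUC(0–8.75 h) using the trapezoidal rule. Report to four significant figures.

Trapezoidal AUC_0→8.75:
  [0→0.5]: (0.00+0.92)/2 × 0.5 = 0.23
  [0.5→1.5]: (0.92+0.98)/2 × 1 = 0.95
  [1.5→2.5]: (0.98+0.73)/2 × 1 = 0.855
  [2.5→8.5]: (0.73+0.10)/2 × 6 = 2.49
  [8.5→8.75]: (0.10+0.09)/2 × 0.25 = 0.02375
  Sum = 4.54875 mcg/mL·h

AUC = 4.549 mcg/mL·h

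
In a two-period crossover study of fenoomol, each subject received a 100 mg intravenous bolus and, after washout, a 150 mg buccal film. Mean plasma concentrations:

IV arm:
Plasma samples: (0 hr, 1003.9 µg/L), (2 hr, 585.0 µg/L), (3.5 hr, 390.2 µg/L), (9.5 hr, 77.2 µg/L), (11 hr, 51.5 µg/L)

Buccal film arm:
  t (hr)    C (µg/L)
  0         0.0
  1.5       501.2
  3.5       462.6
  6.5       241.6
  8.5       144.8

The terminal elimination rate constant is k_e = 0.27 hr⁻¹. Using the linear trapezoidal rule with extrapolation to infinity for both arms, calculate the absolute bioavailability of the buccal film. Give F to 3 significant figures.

Trapezoidal AUC_0→11 (IV):
  [0→2]: (1003.9+585.0)/2 × 2 = 1588.9
  [2→3.5]: (585.0+390.2)/2 × 1.5 = 731.4
  [3.5→9.5]: (390.2+77.2)/2 × 6 = 1402.2
  [9.5→11]: (77.2+51.5)/2 × 1.5 = 96.525
  Sum = 3819.025 µg/L·hr
IV tail: 51.5/0.27 = 190.741; AUC_iv,0→∞ = 3819.025 + 190.741 = 4009.766 µg/L·hr
Trapezoidal AUC_0→8.5 (buccal film):
  [0→1.5]: (0.0+501.2)/2 × 1.5 = 375.9
  [1.5→3.5]: (501.2+462.6)/2 × 2 = 963.8
  [3.5→6.5]: (462.6+241.6)/2 × 3 = 1056.3
  [6.5→8.5]: (241.6+144.8)/2 × 2 = 386.4
  Sum = 2782.4 µg/L·hr
buccal film tail: 144.8/0.27 = 536.296; AUC_ev,0→∞ = 2782.4 + 536.296 = 3318.696 µg/L·hr
F = (AUC_ev/D_ev)/(AUC_iv/D_iv) = (3318.696/150)/(4009.766/100) = 22.12464/40.09766 = 0.5518

F = 0.552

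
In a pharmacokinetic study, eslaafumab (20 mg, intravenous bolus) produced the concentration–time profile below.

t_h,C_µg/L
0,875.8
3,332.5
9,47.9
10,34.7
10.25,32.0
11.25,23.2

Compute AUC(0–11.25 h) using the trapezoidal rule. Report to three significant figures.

Trapezoidal AUC_0→11.25:
  [0→3]: (875.8+332.5)/2 × 3 = 1812.45
  [3→9]: (332.5+47.9)/2 × 6 = 1141.2
  [9→10]: (47.9+34.7)/2 × 1 = 41.3
  [10→10.25]: (34.7+32.0)/2 × 0.25 = 8.3375
  [10.25→11.25]: (32.0+23.2)/2 × 1 = 27.6
  Sum = 3030.8875 µg/L·h

AUC = 3030 µg/L·h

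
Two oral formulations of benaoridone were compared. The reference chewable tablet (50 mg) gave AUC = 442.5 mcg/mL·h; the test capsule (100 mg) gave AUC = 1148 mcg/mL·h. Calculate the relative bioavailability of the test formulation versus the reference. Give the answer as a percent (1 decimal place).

F_rel = (AUC_test/D_test) / (AUC_ref/D_ref)
      = (1148/100) / (442.5/50)
      = 11.48 / 8.85 = 1.2972 = 129.72%

F_rel = 129.7%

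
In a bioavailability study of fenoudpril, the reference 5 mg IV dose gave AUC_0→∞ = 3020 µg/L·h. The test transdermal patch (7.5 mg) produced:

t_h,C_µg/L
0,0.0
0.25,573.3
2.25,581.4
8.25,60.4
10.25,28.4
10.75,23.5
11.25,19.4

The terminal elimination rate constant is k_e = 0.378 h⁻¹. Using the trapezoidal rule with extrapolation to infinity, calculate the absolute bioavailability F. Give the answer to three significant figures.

F = 0.732

Trapezoidal AUC_0→11.25 (transdermal patch):
  [0→0.25]: (0.0+573.3)/2 × 0.25 = 71.6625
  [0.25→2.25]: (573.3+581.4)/2 × 2 = 1154.7
  [2.25→8.25]: (581.4+60.4)/2 × 6 = 1925.4
  [8.25→10.25]: (60.4+28.4)/2 × 2 = 88.8
  [10.25→10.75]: (28.4+23.5)/2 × 0.5 = 12.975
  [10.75→11.25]: (23.5+19.4)/2 × 0.5 = 10.725
  Sum = 3264.2625 µg/L·h
Tail: C_last/k_e = 19.4/0.378 = 51.323
AUC_0→∞ (transdermal patch) = 3264.2625 + 51.323 = 3315.5855 µg/L·h
F = (AUC_ev/D_ev)/(AUC_iv/D_iv) = (3315.5855/7.5)/(3020/5) = 442.078/604 = 0.7319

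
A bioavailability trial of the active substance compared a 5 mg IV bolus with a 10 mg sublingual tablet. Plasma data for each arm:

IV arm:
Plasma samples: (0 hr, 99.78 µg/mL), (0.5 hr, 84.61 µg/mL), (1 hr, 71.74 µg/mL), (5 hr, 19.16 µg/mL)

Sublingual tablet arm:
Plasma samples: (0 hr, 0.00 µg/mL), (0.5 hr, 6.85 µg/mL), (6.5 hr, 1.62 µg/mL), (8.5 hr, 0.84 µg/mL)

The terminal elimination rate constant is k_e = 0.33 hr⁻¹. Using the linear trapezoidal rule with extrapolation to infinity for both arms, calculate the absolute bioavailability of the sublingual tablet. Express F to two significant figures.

F = 0.049

Trapezoidal AUC_0→5 (IV):
  [0→0.5]: (99.78+84.61)/2 × 0.5 = 46.0975
  [0.5→1]: (84.61+71.74)/2 × 0.5 = 39.0875
  [1→5]: (71.74+19.16)/2 × 4 = 181.8
  Sum = 266.985 µg/mL·hr
IV tail: 19.16/0.33 = 58.061; AUC_iv,0→∞ = 266.985 + 58.061 = 325.046 µg/mL·hr
Trapezoidal AUC_0→8.5 (sublingual tablet):
  [0→0.5]: (0.00+6.85)/2 × 0.5 = 1.7125
  [0.5→6.5]: (6.85+1.62)/2 × 6 = 25.41
  [6.5→8.5]: (1.62+0.84)/2 × 2 = 2.46
  Sum = 29.5825 µg/mL·hr
sublingual tablet tail: 0.84/0.33 = 2.545; AUC_ev,0→∞ = 29.5825 + 2.545 = 32.1275 µg/mL·hr
F = (AUC_ev/D_ev)/(AUC_iv/D_iv) = (32.1275/10)/(325.046/5) = 3.21275/65.0092 = 0.0494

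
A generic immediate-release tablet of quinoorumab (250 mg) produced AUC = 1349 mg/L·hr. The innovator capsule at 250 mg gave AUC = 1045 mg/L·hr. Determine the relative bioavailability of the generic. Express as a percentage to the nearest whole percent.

F_rel = (AUC_test/D_test) / (AUC_ref/D_ref)
      = (1349/250) / (1045/250)
      = 5.396 / 4.18 = 1.2909 = 129.09%

F_rel = 129%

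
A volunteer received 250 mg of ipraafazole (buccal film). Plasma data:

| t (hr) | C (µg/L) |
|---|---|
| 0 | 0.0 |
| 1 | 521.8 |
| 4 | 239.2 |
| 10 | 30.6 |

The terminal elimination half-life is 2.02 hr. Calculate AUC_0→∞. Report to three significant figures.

AUC = 2300 µg/L·hr

Trapezoidal AUC_0→10:
  [0→1]: (0.0+521.8)/2 × 1 = 260.9
  [1→4]: (521.8+239.2)/2 × 3 = 1141.5
  [4→10]: (239.2+30.6)/2 × 6 = 809.4
  Sum = 2211.8 µg/L·hr
k_e = ln2 / t½ = 0.693147 / 2.02 = 0.3431 hr^-1
Extrapolated tail: C_last / k_e = 30.6 / 0.3431 = 89.187
AUC_0→∞ = 2211.8 + 89.187 = 2300.987 µg/L·hr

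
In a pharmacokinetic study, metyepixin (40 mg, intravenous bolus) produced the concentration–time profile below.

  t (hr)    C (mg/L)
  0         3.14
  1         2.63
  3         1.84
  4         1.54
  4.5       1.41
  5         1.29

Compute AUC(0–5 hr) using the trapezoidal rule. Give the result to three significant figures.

AUC = 10.5 mg/L·hr

Trapezoidal AUC_0→5:
  [0→1]: (3.14+2.63)/2 × 1 = 2.885
  [1→3]: (2.63+1.84)/2 × 2 = 4.47
  [3→4]: (1.84+1.54)/2 × 1 = 1.69
  [4→4.5]: (1.54+1.41)/2 × 0.5 = 0.7375
  [4.5→5]: (1.41+1.29)/2 × 0.5 = 0.675
  Sum = 10.4575 mg/L·hr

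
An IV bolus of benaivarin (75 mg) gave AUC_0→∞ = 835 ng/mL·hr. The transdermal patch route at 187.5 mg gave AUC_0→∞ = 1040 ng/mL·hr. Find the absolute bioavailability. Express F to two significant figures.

F = 0.50

F = (AUC_ev / D_ev) / (AUC_iv / D_iv)
  = (1040/187.5) / (835/75)
  = 5.54667 / 11.1333 = 0.4982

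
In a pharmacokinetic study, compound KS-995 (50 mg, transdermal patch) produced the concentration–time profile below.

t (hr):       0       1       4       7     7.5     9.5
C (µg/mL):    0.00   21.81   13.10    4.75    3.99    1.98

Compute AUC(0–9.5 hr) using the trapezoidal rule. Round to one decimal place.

AUC = 98.2 µg/mL·hr

Trapezoidal AUC_0→9.5:
  [0→1]: (0.00+21.81)/2 × 1 = 10.905
  [1→4]: (21.81+13.10)/2 × 3 = 52.365
  [4→7]: (13.10+4.75)/2 × 3 = 26.775
  [7→7.5]: (4.75+3.99)/2 × 0.5 = 2.185
  [7.5→9.5]: (3.99+1.98)/2 × 2 = 5.97
  Sum = 98.2 µg/mL·hr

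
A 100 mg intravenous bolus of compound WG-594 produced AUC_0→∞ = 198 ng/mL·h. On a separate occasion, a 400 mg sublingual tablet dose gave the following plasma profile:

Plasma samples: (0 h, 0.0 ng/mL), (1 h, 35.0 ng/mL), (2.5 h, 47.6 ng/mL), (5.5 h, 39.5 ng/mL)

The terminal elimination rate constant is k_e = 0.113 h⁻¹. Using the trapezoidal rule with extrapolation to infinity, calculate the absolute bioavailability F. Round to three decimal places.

Trapezoidal AUC_0→5.5 (sublingual tablet):
  [0→1]: (0.0+35.0)/2 × 1 = 17.5
  [1→2.5]: (35.0+47.6)/2 × 1.5 = 61.95
  [2.5→5.5]: (47.6+39.5)/2 × 3 = 130.65
  Sum = 210.1 ng/mL·h
Tail: C_last/k_e = 39.5/0.113 = 349.558
AUC_0→∞ (sublingual tablet) = 210.1 + 349.558 = 559.658 ng/mL·h
F = (AUC_ev/D_ev)/(AUC_iv/D_iv) = (559.658/400)/(198/100) = 1.399145/1.98 = 0.7066

F = 0.707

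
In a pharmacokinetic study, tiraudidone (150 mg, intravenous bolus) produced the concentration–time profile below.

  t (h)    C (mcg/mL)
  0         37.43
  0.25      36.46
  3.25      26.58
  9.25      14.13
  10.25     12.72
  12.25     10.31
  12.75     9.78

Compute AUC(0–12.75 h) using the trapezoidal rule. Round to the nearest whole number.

Trapezoidal AUC_0→12.75:
  [0→0.25]: (37.43+36.46)/2 × 0.25 = 9.23625
  [0.25→3.25]: (36.46+26.58)/2 × 3 = 94.56
  [3.25→9.25]: (26.58+14.13)/2 × 6 = 122.13
  [9.25→10.25]: (14.13+12.72)/2 × 1 = 13.425
  [10.25→12.25]: (12.72+10.31)/2 × 2 = 23.03
  [12.25→12.75]: (10.31+9.78)/2 × 0.5 = 5.0225
  Sum = 267.40375 mcg/mL·h

AUC = 267 mcg/mL·h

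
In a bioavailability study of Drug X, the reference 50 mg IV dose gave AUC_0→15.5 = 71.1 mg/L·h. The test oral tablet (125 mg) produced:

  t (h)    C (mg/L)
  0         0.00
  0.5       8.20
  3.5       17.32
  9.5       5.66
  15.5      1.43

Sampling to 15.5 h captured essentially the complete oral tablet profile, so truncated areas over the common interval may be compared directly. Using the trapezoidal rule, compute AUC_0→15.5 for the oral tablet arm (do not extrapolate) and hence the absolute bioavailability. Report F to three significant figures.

Trapezoidal AUC_0→15.5 (oral tablet):
  [0→0.5]: (0.00+8.20)/2 × 0.5 = 2.05
  [0.5→3.5]: (8.20+17.32)/2 × 3 = 38.28
  [3.5→9.5]: (17.32+5.66)/2 × 6 = 68.94
  [9.5→15.5]: (5.66+1.43)/2 × 6 = 21.27
  Sum = 130.54 mg/L·h
F = (AUC_ev/D_ev)/(AUC_iv/D_iv) = (130.54/125)/(71.1/50) = 1.04432/1.422 = 0.7344

F = 0.734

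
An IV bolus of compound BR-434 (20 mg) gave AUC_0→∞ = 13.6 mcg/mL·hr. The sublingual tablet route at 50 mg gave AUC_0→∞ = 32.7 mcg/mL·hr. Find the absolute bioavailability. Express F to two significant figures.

F = 0.96

F = (AUC_ev / D_ev) / (AUC_iv / D_iv)
  = (32.7/50) / (13.6/20)
  = 0.654 / 0.68 = 0.9618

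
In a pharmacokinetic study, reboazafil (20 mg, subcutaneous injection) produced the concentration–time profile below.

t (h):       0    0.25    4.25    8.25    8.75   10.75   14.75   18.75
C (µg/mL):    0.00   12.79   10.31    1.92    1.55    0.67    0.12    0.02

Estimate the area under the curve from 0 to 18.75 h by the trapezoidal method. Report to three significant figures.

AUC = 77.2 µg/mL·h

Trapezoidal AUC_0→18.75:
  [0→0.25]: (0.00+12.79)/2 × 0.25 = 1.59875
  [0.25→4.25]: (12.79+10.31)/2 × 4 = 46.2
  [4.25→8.25]: (10.31+1.92)/2 × 4 = 24.46
  [8.25→8.75]: (1.92+1.55)/2 × 0.5 = 0.8675
  [8.75→10.75]: (1.55+0.67)/2 × 2 = 2.22
  [10.75→14.75]: (0.67+0.12)/2 × 4 = 1.58
  [14.75→18.75]: (0.12+0.02)/2 × 4 = 0.28
  Sum = 77.20625 µg/mL·h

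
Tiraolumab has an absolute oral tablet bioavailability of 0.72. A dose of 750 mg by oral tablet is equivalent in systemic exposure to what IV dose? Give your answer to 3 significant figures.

Systemic exposure from an extravascular dose = F × D_ev, so the equivalent IV dose is F × D_ev.
D_iv = F × D_ev = 0.72 × 750 = 540 mg

D_iv = 540 mg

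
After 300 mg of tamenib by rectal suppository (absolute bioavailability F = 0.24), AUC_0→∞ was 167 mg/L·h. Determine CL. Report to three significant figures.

CL = 0.431 L/h

CL = F × Dose / AUC_0→∞
   = 0.24 × 300 / 167 = 0.431138 L/h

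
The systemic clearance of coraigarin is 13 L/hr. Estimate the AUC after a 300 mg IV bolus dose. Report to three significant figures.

AUC_0→∞ = Dose_iv / CL
        = 300 / 13 = 23.0769 mg/L·hr

AUC = 23.1 mg/L·hr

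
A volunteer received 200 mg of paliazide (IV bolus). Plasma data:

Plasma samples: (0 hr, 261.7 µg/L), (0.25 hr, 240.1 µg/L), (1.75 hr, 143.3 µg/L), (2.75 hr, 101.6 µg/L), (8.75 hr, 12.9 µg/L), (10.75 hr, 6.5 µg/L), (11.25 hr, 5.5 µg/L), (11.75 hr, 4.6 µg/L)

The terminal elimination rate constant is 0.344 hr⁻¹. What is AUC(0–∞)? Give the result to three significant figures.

Trapezoidal AUC_0→11.75:
  [0→0.25]: (261.7+240.1)/2 × 0.25 = 62.725
  [0.25→1.75]: (240.1+143.3)/2 × 1.5 = 287.55
  [1.75→2.75]: (143.3+101.6)/2 × 1 = 122.45
  [2.75→8.75]: (101.6+12.9)/2 × 6 = 343.5
  [8.75→10.75]: (12.9+6.5)/2 × 2 = 19.4
  [10.75→11.25]: (6.5+5.5)/2 × 0.5 = 3.0
  [11.25→11.75]: (5.5+4.6)/2 × 0.5 = 2.525
  Sum = 841.15 µg/L·hr
Extrapolated tail: C_last / k_e = 4.6 / 0.344 = 13.372
AUC_0→∞ = 841.15 + 13.372 = 854.522 µg/L·hr

AUC = 855 µg/L·hr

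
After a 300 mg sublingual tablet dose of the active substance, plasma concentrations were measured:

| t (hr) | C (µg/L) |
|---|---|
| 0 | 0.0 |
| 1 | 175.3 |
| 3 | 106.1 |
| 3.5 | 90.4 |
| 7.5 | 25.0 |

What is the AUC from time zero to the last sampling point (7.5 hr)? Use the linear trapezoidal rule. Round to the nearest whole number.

AUC = 649 µg/L·hr

Trapezoidal AUC_0→7.5:
  [0→1]: (0.0+175.3)/2 × 1 = 87.65
  [1→3]: (175.3+106.1)/2 × 2 = 281.4
  [3→3.5]: (106.1+90.4)/2 × 0.5 = 49.125
  [3.5→7.5]: (90.4+25.0)/2 × 4 = 230.8
  Sum = 648.975 µg/L·hr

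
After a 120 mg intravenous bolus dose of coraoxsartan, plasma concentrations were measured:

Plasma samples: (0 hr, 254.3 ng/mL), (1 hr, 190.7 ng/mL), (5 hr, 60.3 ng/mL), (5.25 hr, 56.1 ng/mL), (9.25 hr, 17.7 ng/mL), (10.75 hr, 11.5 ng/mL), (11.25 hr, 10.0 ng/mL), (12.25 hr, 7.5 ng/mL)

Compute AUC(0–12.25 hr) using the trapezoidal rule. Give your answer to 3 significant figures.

Trapezoidal AUC_0→12.25:
  [0→1]: (254.3+190.7)/2 × 1 = 222.5
  [1→5]: (190.7+60.3)/2 × 4 = 502.0
  [5→5.25]: (60.3+56.1)/2 × 0.25 = 14.55
  [5.25→9.25]: (56.1+17.7)/2 × 4 = 147.6
  [9.25→10.75]: (17.7+11.5)/2 × 1.5 = 21.9
  [10.75→11.25]: (11.5+10.0)/2 × 0.5 = 5.375
  [11.25→12.25]: (10.0+7.5)/2 × 1 = 8.75
  Sum = 922.675 ng/mL·hr

AUC = 923 ng/mL·hr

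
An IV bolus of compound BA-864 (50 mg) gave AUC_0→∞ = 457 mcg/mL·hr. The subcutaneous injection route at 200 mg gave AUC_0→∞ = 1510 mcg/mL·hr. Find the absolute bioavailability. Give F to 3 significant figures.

F = 0.826

F = (AUC_ev / D_ev) / (AUC_iv / D_iv)
  = (1510/200) / (457/50)
  = 7.55 / 9.14 = 0.8260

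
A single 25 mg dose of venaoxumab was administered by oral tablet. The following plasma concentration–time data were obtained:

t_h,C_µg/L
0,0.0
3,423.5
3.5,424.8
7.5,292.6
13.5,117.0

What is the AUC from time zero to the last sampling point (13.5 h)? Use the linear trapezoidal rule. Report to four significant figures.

Trapezoidal AUC_0→13.5:
  [0→3]: (0.0+423.5)/2 × 3 = 635.25
  [3→3.5]: (423.5+424.8)/2 × 0.5 = 212.075
  [3.5→7.5]: (424.8+292.6)/2 × 4 = 1434.8
  [7.5→13.5]: (292.6+117.0)/2 × 6 = 1228.8
  Sum = 3510.925 µg/L·h

AUC = 3511 µg/L·h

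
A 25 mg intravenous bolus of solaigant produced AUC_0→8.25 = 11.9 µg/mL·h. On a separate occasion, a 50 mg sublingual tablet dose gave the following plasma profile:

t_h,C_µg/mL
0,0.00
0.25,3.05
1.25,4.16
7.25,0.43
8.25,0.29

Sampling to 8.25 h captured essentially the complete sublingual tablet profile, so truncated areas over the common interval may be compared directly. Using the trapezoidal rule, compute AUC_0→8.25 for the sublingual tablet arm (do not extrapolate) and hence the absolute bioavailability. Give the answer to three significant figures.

Trapezoidal AUC_0→8.25 (sublingual tablet):
  [0→0.25]: (0.00+3.05)/2 × 0.25 = 0.38125
  [0.25→1.25]: (3.05+4.16)/2 × 1 = 3.605
  [1.25→7.25]: (4.16+0.43)/2 × 6 = 13.77
  [7.25→8.25]: (0.43+0.29)/2 × 1 = 0.36
  Sum = 18.11625 µg/mL·h
F = (AUC_ev/D_ev)/(AUC_iv/D_iv) = (18.11625/50)/(11.9/25) = 0.362325/0.476 = 0.7612

F = 0.761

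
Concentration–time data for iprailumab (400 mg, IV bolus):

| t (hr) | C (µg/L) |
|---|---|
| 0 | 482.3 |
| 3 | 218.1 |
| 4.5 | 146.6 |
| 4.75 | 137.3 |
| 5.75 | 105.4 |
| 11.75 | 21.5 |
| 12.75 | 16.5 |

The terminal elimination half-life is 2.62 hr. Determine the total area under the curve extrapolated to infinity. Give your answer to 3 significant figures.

Trapezoidal AUC_0→12.75:
  [0→3]: (482.3+218.1)/2 × 3 = 1050.6
  [3→4.5]: (218.1+146.6)/2 × 1.5 = 273.525
  [4.5→4.75]: (146.6+137.3)/2 × 0.25 = 35.4875
  [4.75→5.75]: (137.3+105.4)/2 × 1 = 121.35
  [5.75→11.75]: (105.4+21.5)/2 × 6 = 380.7
  [11.75→12.75]: (21.5+16.5)/2 × 1 = 19.0
  Sum = 1880.6625 µg/L·hr
k_e = ln2 / t½ = 0.693147 / 2.62 = 0.2646 hr^-1
Extrapolated tail: C_last / k_e = 16.5 / 0.2646 = 62.358
AUC_0→∞ = 1880.6625 + 62.358 = 1943.0205 µg/L·hr

AUC = 1940 µg/L·hr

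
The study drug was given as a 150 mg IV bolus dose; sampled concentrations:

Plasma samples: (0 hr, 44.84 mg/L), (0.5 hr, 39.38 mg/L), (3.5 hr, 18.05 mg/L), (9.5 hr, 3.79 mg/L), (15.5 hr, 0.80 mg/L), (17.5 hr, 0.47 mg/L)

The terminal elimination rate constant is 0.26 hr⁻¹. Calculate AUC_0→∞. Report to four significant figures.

Trapezoidal AUC_0→17.5:
  [0→0.5]: (44.84+39.38)/2 × 0.5 = 21.055
  [0.5→3.5]: (39.38+18.05)/2 × 3 = 86.145
  [3.5→9.5]: (18.05+3.79)/2 × 6 = 65.52
  [9.5→15.5]: (3.79+0.80)/2 × 6 = 13.77
  [15.5→17.5]: (0.80+0.47)/2 × 2 = 1.27
  Sum = 187.76 mg/L·hr
Extrapolated tail: C_last / k_e = 0.47 / 0.26 = 1.808
AUC_0→∞ = 187.76 + 1.808 = 189.568 mg/L·hr

AUC = 189.6 mg/L·hr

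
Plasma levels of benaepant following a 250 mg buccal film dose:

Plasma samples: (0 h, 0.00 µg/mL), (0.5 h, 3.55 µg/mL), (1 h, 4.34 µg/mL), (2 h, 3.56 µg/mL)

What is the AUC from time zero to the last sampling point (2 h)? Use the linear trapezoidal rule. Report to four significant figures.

Trapezoidal AUC_0→2:
  [0→0.5]: (0.00+3.55)/2 × 0.5 = 0.8875
  [0.5→1]: (3.55+4.34)/2 × 0.5 = 1.9725
  [1→2]: (4.34+3.56)/2 × 1 = 3.95
  Sum = 6.81 µg/mL·h

AUC = 6.810 µg/mL·h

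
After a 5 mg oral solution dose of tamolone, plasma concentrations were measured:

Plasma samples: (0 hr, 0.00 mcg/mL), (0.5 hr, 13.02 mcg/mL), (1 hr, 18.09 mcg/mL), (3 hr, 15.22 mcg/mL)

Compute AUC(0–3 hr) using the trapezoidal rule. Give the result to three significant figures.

AUC = 44.3 mcg/mL·hr

Trapezoidal AUC_0→3:
  [0→0.5]: (0.00+13.02)/2 × 0.5 = 3.255
  [0.5→1]: (13.02+18.09)/2 × 0.5 = 7.7775
  [1→3]: (18.09+15.22)/2 × 2 = 33.31
  Sum = 44.3425 mcg/mL·hr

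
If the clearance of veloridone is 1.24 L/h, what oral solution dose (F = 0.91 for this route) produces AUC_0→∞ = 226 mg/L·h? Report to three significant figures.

Dose = 308 mg

Dose = CL × AUC_0→∞ / F
     = 1.24 × 226 / 0.91 = 307.956 mg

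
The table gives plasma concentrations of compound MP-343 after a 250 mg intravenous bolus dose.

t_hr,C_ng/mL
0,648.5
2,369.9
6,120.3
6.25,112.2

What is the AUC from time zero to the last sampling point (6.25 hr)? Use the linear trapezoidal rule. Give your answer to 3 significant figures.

Trapezoidal AUC_0→6.25:
  [0→2]: (648.5+369.9)/2 × 2 = 1018.4
  [2→6]: (369.9+120.3)/2 × 4 = 980.4
  [6→6.25]: (120.3+112.2)/2 × 0.25 = 29.0625
  Sum = 2027.8625 ng/mL·hr

AUC = 2030 ng/mL·hr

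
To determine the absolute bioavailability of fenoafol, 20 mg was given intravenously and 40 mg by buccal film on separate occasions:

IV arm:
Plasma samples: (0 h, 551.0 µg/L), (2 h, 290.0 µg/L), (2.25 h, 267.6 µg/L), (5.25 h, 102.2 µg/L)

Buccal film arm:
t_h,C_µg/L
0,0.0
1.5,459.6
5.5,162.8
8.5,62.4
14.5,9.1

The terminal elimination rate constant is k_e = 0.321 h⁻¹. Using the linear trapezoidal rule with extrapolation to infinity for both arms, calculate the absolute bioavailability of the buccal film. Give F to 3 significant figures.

F = 0.608

Trapezoidal AUC_0→5.25 (IV):
  [0→2]: (551.0+290.0)/2 × 2 = 841.0
  [2→2.25]: (290.0+267.6)/2 × 0.25 = 69.7
  [2.25→5.25]: (267.6+102.2)/2 × 3 = 554.7
  Sum = 1465.4 µg/L·h
IV tail: 102.2/0.321 = 318.380; AUC_iv,0→∞ = 1465.4 + 318.380 = 1783.78 µg/L·h
Trapezoidal AUC_0→14.5 (buccal film):
  [0→1.5]: (0.0+459.6)/2 × 1.5 = 344.7
  [1.5→5.5]: (459.6+162.8)/2 × 4 = 1244.8
  [5.5→8.5]: (162.8+62.4)/2 × 3 = 337.8
  [8.5→14.5]: (62.4+9.1)/2 × 6 = 214.5
  Sum = 2141.8 µg/L·h
buccal film tail: 9.1/0.321 = 28.349; AUC_ev,0→∞ = 2141.8 + 28.349 = 2170.149 µg/L·h
F = (AUC_ev/D_ev)/(AUC_iv/D_iv) = (2170.149/40)/(1783.78/20) = 54.253725/89.189 = 0.6083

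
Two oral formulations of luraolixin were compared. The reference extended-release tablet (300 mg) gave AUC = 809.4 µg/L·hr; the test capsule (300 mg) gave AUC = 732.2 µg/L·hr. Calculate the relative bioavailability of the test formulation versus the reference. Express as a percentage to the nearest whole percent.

F_rel = (AUC_test/D_test) / (AUC_ref/D_ref)
      = (732.2/300) / (809.4/300)
      = 2.44067 / 2.698 = 0.9046 = 90.46%

F_rel = 90%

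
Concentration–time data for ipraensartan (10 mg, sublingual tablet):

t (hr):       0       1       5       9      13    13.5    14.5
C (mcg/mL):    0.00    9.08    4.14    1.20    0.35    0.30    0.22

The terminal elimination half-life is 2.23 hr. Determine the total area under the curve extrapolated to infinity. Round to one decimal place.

Trapezoidal AUC_0→14.5:
  [0→1]: (0.00+9.08)/2 × 1 = 4.54
  [1→5]: (9.08+4.14)/2 × 4 = 26.44
  [5→9]: (4.14+1.20)/2 × 4 = 10.68
  [9→13]: (1.20+0.35)/2 × 4 = 3.1
  [13→13.5]: (0.35+0.30)/2 × 0.5 = 0.1625
  [13.5→14.5]: (0.30+0.22)/2 × 1 = 0.26
  Sum = 45.1825 mcg/mL·hr
k_e = ln2 / t½ = 0.693147 / 2.23 = 0.3108 hr^-1
Extrapolated tail: C_last / k_e = 0.22 / 0.3108 = 0.708
AUC_0→∞ = 45.1825 + 0.708 = 45.8905 mcg/mL·hr

AUC = 45.9 mcg/mL·hr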